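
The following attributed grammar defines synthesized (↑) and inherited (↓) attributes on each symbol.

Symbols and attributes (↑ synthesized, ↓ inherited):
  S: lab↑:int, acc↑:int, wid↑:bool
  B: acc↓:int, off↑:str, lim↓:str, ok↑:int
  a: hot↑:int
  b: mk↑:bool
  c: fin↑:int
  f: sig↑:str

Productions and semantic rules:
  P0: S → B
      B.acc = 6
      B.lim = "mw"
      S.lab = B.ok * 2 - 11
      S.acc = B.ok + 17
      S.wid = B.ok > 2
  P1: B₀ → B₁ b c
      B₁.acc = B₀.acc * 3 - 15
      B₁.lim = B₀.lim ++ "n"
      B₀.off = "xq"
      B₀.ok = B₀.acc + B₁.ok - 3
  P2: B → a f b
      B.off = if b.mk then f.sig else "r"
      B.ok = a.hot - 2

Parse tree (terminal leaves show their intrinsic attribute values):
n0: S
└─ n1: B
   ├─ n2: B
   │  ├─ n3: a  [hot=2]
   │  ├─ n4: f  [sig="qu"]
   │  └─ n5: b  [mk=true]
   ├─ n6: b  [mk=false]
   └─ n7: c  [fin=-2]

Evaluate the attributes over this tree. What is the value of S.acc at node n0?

20

1. n1.acc = 6  [6]
2. n1.lim = "mw"  ["mw"]
3. n2.acc = 3  [B₀.acc * 3 - 15]
4. n2.lim = "mwn"  [B₀.lim ++ "n"]
5. n3.hot = 2  [terminal]
6. n4.sig = "qu"  [terminal]
7. n5.mk = true  [terminal]
8. n2.off = "qu"  [if b.mk then f.sig else "r"]
9. n2.ok = 0  [a.hot - 2]
10. n6.mk = false  [terminal]
11. n7.fin = -2  [terminal]
12. n1.off = "xq"  ["xq"]
13. n1.ok = 3  [B₀.acc + B₁.ok - 3]
14. n0.lab = -5  [B.ok * 2 - 11]
15. n0.acc = 20  [B.ok + 17]
16. n0.wid = true  [B.ok > 2]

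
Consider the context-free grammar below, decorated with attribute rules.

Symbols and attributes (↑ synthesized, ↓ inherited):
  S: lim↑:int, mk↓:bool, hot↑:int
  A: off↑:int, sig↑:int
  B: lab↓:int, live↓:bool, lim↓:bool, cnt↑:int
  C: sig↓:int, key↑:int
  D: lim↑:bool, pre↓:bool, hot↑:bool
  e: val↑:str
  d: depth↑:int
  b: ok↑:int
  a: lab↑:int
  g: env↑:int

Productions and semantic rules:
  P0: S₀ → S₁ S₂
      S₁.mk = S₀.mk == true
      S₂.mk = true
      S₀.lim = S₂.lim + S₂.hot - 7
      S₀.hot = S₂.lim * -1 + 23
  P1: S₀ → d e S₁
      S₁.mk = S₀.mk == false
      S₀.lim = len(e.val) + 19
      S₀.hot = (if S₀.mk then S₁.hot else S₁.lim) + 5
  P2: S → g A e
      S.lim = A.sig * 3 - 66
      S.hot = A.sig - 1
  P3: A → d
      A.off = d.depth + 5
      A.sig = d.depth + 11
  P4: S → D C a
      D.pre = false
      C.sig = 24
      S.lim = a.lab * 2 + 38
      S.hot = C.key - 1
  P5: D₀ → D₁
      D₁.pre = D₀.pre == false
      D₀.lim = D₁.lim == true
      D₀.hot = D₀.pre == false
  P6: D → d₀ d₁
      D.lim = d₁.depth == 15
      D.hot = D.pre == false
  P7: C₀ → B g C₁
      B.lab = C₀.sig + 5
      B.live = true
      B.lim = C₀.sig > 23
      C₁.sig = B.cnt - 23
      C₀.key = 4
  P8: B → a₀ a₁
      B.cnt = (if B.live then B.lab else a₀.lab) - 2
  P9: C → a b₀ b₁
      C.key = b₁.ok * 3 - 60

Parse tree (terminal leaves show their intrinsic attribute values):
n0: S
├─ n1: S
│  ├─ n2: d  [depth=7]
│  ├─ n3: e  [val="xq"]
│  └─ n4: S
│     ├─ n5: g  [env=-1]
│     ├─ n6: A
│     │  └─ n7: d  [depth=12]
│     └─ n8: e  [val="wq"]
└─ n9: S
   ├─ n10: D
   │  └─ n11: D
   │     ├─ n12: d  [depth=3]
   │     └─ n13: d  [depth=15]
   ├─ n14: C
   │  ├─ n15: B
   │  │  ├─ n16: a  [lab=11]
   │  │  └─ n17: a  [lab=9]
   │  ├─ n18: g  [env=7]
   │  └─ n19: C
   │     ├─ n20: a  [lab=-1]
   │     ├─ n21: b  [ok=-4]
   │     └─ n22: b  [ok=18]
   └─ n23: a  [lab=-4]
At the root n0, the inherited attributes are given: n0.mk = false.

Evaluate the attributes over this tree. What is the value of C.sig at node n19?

4

1. n0.mk = false  [given at root]
2. n1.mk = false  [S₀.mk == true]
3. n2.depth = 7  [terminal]
4. n3.val = "xq"  [terminal]
5. n4.mk = true  [S₀.mk == false]
6. n5.env = -1  [terminal]
7. n7.depth = 12  [terminal]
8. n6.off = 17  [d.depth + 5]
9. n6.sig = 23  [d.depth + 11]
10. n8.val = "wq"  [terminal]
11. n4.lim = 3  [A.sig * 3 - 66]
12. n4.hot = 22  [A.sig - 1]
13. n1.lim = 21  [len(e.val) + 19]
14. n1.hot = 8  [(if S₀.mk then S₁.hot else S₁.lim) + 5]
15. n9.mk = true  [true]
16. n10.pre = false  [false]
17. n11.pre = true  [D₀.pre == false]
18. n12.depth = 3  [terminal]
19. n13.depth = 15  [terminal]
20. n11.lim = true  [d₁.depth == 15]
21. n11.hot = false  [D.pre == false]
22. n10.lim = true  [D₁.lim == true]
23. n10.hot = true  [D₀.pre == false]
24. n14.sig = 24  [24]
25. n15.lab = 29  [C₀.sig + 5]
26. n15.live = true  [true]
27. n15.lim = true  [C₀.sig > 23]
28. n16.lab = 11  [terminal]
29. n17.lab = 9  [terminal]
30. n15.cnt = 27  [(if B.live then B.lab else a₀.lab) - 2]
31. n18.env = 7  [terminal]
32. n19.sig = 4  [B.cnt - 23]
33. n20.lab = -1  [terminal]
34. n21.ok = -4  [terminal]
35. n22.ok = 18  [terminal]
36. n19.key = -6  [b₁.ok * 3 - 60]
37. n14.key = 4  [4]
38. n23.lab = -4  [terminal]
39. n9.lim = 30  [a.lab * 2 + 38]
40. n9.hot = 3  [C.key - 1]
41. n0.lim = 26  [S₂.lim + S₂.hot - 7]
42. n0.hot = -7  [S₂.lim * -1 + 23]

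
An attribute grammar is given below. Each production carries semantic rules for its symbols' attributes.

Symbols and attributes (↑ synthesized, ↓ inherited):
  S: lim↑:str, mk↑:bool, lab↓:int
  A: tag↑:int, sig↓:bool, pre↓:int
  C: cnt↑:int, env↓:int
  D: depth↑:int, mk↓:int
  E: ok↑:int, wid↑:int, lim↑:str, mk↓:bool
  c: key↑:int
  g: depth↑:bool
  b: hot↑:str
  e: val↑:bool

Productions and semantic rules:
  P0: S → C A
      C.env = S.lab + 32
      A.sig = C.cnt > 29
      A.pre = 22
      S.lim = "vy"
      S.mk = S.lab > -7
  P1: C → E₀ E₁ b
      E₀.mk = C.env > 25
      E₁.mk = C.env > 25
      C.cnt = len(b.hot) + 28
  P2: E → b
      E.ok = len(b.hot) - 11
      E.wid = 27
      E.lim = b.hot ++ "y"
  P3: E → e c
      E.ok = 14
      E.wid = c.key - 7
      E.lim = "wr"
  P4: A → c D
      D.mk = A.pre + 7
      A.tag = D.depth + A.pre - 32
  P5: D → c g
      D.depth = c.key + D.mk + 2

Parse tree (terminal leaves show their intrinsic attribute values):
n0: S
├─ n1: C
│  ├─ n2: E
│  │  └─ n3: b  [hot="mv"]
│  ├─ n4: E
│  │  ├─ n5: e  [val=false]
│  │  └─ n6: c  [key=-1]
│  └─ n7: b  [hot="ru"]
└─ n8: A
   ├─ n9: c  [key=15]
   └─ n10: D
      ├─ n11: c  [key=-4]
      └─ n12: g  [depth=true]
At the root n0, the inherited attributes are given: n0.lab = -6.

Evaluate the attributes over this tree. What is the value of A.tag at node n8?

17

1. n0.lab = -6  [given at root]
2. n1.env = 26  [S.lab + 32]
3. n2.mk = true  [C.env > 25]
4. n3.hot = "mv"  [terminal]
5. n2.ok = -9  [len(b.hot) - 11]
6. n2.wid = 27  [27]
7. n2.lim = "mvy"  [b.hot ++ "y"]
8. n4.mk = true  [C.env > 25]
9. n5.val = false  [terminal]
10. n6.key = -1  [terminal]
11. n4.ok = 14  [14]
12. n4.wid = -8  [c.key - 7]
13. n4.lim = "wr"  ["wr"]
14. n7.hot = "ru"  [terminal]
15. n1.cnt = 30  [len(b.hot) + 28]
16. n8.sig = true  [C.cnt > 29]
17. n8.pre = 22  [22]
18. n9.key = 15  [terminal]
19. n10.mk = 29  [A.pre + 7]
20. n11.key = -4  [terminal]
21. n12.depth = true  [terminal]
22. n10.depth = 27  [c.key + D.mk + 2]
23. n8.tag = 17  [D.depth + A.pre - 32]
24. n0.lim = "vy"  ["vy"]
25. n0.mk = true  [S.lab > -7]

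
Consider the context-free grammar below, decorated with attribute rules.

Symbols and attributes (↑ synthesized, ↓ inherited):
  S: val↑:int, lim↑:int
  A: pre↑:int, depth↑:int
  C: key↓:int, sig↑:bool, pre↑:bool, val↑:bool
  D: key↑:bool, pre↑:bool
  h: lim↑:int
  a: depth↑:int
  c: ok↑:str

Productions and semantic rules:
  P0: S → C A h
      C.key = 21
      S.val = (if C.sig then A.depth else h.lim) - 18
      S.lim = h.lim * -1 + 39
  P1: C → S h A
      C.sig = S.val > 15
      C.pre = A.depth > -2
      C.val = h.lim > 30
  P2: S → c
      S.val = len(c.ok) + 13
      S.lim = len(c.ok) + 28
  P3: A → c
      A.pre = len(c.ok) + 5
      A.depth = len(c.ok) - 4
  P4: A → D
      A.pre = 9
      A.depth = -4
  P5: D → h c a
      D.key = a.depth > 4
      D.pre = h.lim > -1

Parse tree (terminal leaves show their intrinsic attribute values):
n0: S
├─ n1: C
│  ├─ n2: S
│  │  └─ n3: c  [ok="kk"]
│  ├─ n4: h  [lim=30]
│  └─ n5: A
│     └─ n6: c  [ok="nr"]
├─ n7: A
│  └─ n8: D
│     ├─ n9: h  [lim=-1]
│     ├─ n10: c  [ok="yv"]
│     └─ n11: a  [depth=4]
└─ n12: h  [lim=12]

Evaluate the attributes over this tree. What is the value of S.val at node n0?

-6

1. n1.key = 21  [21]
2. n3.ok = "kk"  [terminal]
3. n2.val = 15  [len(c.ok) + 13]
4. n2.lim = 30  [len(c.ok) + 28]
5. n4.lim = 30  [terminal]
6. n6.ok = "nr"  [terminal]
7. n5.pre = 7  [len(c.ok) + 5]
8. n5.depth = -2  [len(c.ok) - 4]
9. n1.sig = false  [S.val > 15]
10. n1.pre = false  [A.depth > -2]
11. n1.val = false  [h.lim > 30]
12. n9.lim = -1  [terminal]
13. n10.ok = "yv"  [terminal]
14. n11.depth = 4  [terminal]
15. n8.key = false  [a.depth > 4]
16. n8.pre = false  [h.lim > -1]
17. n7.pre = 9  [9]
18. n7.depth = -4  [-4]
19. n12.lim = 12  [terminal]
20. n0.val = -6  [(if C.sig then A.depth else h.lim) - 18]
21. n0.lim = 27  [h.lim * -1 + 39]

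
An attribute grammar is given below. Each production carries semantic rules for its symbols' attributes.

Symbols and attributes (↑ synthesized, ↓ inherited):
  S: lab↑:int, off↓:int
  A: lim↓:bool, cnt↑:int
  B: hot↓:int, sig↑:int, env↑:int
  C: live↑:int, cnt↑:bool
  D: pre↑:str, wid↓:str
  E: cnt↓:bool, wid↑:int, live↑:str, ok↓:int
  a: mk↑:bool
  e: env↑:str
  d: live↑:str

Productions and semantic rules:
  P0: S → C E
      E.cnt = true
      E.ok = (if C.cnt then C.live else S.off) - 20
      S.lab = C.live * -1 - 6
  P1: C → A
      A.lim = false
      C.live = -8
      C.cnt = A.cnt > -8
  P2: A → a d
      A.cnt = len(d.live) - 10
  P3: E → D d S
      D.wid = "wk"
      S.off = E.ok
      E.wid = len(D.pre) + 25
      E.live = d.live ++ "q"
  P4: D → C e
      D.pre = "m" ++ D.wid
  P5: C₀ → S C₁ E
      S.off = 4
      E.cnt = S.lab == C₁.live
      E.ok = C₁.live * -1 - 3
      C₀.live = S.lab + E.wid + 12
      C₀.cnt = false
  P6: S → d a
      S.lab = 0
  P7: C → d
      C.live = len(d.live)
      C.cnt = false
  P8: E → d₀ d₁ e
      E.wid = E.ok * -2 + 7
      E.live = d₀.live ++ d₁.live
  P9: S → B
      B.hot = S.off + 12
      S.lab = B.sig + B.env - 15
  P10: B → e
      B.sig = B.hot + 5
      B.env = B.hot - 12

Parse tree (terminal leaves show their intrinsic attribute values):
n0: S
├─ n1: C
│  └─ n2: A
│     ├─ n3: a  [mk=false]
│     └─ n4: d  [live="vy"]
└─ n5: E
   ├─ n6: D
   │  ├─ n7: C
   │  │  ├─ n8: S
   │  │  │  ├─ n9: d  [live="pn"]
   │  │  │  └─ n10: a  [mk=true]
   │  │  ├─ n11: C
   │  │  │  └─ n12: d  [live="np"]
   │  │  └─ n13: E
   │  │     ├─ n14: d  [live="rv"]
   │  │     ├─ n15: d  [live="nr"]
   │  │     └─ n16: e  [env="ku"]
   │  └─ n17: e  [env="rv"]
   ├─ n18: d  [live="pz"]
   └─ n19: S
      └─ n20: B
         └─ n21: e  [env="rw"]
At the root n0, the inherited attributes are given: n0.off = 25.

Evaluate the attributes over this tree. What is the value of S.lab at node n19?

1. n0.off = 25  [given at root]
2. n2.lim = false  [false]
3. n3.mk = false  [terminal]
4. n4.live = "vy"  [terminal]
5. n2.cnt = -8  [len(d.live) - 10]
6. n1.live = -8  [-8]
7. n1.cnt = false  [A.cnt > -8]
8. n5.cnt = true  [true]
9. n5.ok = 5  [(if C.cnt then C.live else S.off) - 20]
10. n6.wid = "wk"  ["wk"]
11. n8.off = 4  [4]
12. n9.live = "pn"  [terminal]
13. n10.mk = true  [terminal]
14. n8.lab = 0  [0]
15. n12.live = "np"  [terminal]
16. n11.live = 2  [len(d.live)]
17. n11.cnt = false  [false]
18. n13.cnt = false  [S.lab == C₁.live]
19. n13.ok = -5  [C₁.live * -1 - 3]
20. n14.live = "rv"  [terminal]
21. n15.live = "nr"  [terminal]
22. n16.env = "ku"  [terminal]
23. n13.wid = 17  [E.ok * -2 + 7]
24. n13.live = "rvnr"  [d₀.live ++ d₁.live]
25. n7.live = 29  [S.lab + E.wid + 12]
26. n7.cnt = false  [false]
27. n17.env = "rv"  [terminal]
28. n6.pre = "mwk"  ["m" ++ D.wid]
29. n18.live = "pz"  [terminal]
30. n19.off = 5  [E.ok]
31. n20.hot = 17  [S.off + 12]
32. n21.env = "rw"  [terminal]
33. n20.sig = 22  [B.hot + 5]
34. n20.env = 5  [B.hot - 12]
35. n19.lab = 12  [B.sig + B.env - 15]
36. n5.wid = 28  [len(D.pre) + 25]
37. n5.live = "pzq"  [d.live ++ "q"]
38. n0.lab = 2  [C.live * -1 - 6]

12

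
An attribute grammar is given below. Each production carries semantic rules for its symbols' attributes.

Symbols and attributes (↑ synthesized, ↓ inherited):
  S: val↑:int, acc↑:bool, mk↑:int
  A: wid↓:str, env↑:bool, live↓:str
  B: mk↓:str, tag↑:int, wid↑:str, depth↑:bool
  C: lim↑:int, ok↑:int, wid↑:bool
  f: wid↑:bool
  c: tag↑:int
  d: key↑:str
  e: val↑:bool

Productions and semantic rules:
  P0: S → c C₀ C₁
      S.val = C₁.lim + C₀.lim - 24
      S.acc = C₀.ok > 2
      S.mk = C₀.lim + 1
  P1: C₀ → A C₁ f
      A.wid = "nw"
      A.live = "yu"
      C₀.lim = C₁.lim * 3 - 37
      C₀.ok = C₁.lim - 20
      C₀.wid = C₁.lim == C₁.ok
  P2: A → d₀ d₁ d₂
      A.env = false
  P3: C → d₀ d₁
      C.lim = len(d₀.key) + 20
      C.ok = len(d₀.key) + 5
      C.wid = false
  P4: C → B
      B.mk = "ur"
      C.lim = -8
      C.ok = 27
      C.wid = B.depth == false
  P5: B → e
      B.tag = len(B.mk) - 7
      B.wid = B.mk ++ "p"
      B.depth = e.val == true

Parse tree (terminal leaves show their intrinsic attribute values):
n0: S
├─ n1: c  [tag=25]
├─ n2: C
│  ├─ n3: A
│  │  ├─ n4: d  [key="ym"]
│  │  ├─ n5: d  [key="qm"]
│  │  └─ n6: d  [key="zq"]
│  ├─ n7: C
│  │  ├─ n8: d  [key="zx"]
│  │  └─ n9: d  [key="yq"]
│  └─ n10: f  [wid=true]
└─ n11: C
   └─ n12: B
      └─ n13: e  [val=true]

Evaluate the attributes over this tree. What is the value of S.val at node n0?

-3

1. n1.tag = 25  [terminal]
2. n3.wid = "nw"  ["nw"]
3. n3.live = "yu"  ["yu"]
4. n4.key = "ym"  [terminal]
5. n5.key = "qm"  [terminal]
6. n6.key = "zq"  [terminal]
7. n3.env = false  [false]
8. n8.key = "zx"  [terminal]
9. n9.key = "yq"  [terminal]
10. n7.lim = 22  [len(d₀.key) + 20]
11. n7.ok = 7  [len(d₀.key) + 5]
12. n7.wid = false  [false]
13. n10.wid = true  [terminal]
14. n2.lim = 29  [C₁.lim * 3 - 37]
15. n2.ok = 2  [C₁.lim - 20]
16. n2.wid = false  [C₁.lim == C₁.ok]
17. n12.mk = "ur"  ["ur"]
18. n13.val = true  [terminal]
19. n12.tag = -5  [len(B.mk) - 7]
20. n12.wid = "urp"  [B.mk ++ "p"]
21. n12.depth = true  [e.val == true]
22. n11.lim = -8  [-8]
23. n11.ok = 27  [27]
24. n11.wid = false  [B.depth == false]
25. n0.val = -3  [C₁.lim + C₀.lim - 24]
26. n0.acc = false  [C₀.ok > 2]
27. n0.mk = 30  [C₀.lim + 1]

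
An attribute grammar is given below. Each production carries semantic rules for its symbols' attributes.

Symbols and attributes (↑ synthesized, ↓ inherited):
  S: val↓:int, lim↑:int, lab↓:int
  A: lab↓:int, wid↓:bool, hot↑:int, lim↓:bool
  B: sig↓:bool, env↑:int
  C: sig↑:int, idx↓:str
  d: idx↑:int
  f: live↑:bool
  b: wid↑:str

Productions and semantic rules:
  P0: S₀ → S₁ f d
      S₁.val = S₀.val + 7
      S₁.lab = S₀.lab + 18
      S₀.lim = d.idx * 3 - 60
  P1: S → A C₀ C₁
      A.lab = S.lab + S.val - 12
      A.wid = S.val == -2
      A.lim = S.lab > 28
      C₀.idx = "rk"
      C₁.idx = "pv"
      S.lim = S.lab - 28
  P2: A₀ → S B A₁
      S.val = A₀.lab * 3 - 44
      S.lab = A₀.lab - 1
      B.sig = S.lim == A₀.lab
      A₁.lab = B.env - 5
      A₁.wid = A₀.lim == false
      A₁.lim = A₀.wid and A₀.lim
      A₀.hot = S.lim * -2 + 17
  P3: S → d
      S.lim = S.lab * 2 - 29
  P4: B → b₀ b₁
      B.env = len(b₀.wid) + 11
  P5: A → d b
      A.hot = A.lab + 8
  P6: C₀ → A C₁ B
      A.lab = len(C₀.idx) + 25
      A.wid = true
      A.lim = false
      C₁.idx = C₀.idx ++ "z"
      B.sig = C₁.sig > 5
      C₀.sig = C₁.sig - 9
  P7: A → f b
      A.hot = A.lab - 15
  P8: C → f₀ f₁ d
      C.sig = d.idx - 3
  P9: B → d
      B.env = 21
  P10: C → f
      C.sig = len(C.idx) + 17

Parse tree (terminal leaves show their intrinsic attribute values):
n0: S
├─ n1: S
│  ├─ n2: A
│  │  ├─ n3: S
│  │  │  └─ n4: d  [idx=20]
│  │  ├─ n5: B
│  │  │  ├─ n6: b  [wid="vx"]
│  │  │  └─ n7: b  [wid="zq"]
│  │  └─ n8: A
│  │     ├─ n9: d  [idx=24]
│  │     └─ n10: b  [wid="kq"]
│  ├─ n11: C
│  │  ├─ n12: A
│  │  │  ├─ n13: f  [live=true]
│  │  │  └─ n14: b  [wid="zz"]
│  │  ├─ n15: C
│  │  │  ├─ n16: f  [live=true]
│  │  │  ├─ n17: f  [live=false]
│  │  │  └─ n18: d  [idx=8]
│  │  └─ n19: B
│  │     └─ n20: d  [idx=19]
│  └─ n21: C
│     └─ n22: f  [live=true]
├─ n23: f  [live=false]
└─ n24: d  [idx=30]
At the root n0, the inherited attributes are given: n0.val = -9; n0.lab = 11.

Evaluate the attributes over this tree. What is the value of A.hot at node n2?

1. n0.val = -9  [given at root]
2. n0.lab = 11  [given at root]
3. n1.val = -2  [S₀.val + 7]
4. n1.lab = 29  [S₀.lab + 18]
5. n2.lab = 15  [S.lab + S.val - 12]
6. n2.wid = true  [S.val == -2]
7. n2.lim = true  [S.lab > 28]
8. n3.val = 1  [A₀.lab * 3 - 44]
9. n3.lab = 14  [A₀.lab - 1]
10. n4.idx = 20  [terminal]
11. n3.lim = -1  [S.lab * 2 - 29]
12. n5.sig = false  [S.lim == A₀.lab]
13. n6.wid = "vx"  [terminal]
14. n7.wid = "zq"  [terminal]
15. n5.env = 13  [len(b₀.wid) + 11]
16. n8.lab = 8  [B.env - 5]
17. n8.wid = false  [A₀.lim == false]
18. n8.lim = true  [A₀.wid and A₀.lim]
19. n9.idx = 24  [terminal]
20. n10.wid = "kq"  [terminal]
21. n8.hot = 16  [A.lab + 8]
22. n2.hot = 19  [S.lim * -2 + 17]
23. n11.idx = "rk"  ["rk"]
24. n12.lab = 27  [len(C₀.idx) + 25]
25. n12.wid = true  [true]
26. n12.lim = false  [false]
27. n13.live = true  [terminal]
28. n14.wid = "zz"  [terminal]
29. n12.hot = 12  [A.lab - 15]
30. n15.idx = "rkz"  [C₀.idx ++ "z"]
31. n16.live = true  [terminal]
32. n17.live = false  [terminal]
33. n18.idx = 8  [terminal]
34. n15.sig = 5  [d.idx - 3]
35. n19.sig = false  [C₁.sig > 5]
36. n20.idx = 19  [terminal]
37. n19.env = 21  [21]
38. n11.sig = -4  [C₁.sig - 9]
39. n21.idx = "pv"  ["pv"]
40. n22.live = true  [terminal]
41. n21.sig = 19  [len(C.idx) + 17]
42. n1.lim = 1  [S.lab - 28]
43. n23.live = false  [terminal]
44. n24.idx = 30  [terminal]
45. n0.lim = 30  [d.idx * 3 - 60]

19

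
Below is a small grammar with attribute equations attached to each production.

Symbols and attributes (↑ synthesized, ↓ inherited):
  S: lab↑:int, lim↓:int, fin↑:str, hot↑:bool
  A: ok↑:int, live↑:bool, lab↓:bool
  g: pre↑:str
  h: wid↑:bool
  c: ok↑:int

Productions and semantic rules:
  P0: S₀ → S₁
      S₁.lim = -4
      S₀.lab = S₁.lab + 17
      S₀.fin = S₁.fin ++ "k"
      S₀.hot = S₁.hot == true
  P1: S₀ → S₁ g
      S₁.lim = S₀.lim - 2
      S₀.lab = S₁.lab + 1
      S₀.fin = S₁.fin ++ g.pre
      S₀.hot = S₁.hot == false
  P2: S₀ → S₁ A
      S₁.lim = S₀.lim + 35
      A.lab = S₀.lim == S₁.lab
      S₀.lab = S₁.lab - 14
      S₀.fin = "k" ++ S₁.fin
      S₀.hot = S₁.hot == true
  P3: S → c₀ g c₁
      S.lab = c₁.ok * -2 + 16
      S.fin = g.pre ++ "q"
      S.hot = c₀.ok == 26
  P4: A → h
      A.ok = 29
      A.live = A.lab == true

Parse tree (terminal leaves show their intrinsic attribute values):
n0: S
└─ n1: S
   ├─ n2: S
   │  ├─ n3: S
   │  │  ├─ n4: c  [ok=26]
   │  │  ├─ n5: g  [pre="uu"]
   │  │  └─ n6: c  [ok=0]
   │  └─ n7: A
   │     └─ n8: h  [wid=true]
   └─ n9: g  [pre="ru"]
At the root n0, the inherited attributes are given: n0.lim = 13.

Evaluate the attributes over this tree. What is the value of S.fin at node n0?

1. n0.lim = 13  [given at root]
2. n1.lim = -4  [-4]
3. n2.lim = -6  [S₀.lim - 2]
4. n3.lim = 29  [S₀.lim + 35]
5. n4.ok = 26  [terminal]
6. n5.pre = "uu"  [terminal]
7. n6.ok = 0  [terminal]
8. n3.lab = 16  [c₁.ok * -2 + 16]
9. n3.fin = "uuq"  [g.pre ++ "q"]
10. n3.hot = true  [c₀.ok == 26]
11. n7.lab = false  [S₀.lim == S₁.lab]
12. n8.wid = true  [terminal]
13. n7.ok = 29  [29]
14. n7.live = false  [A.lab == true]
15. n2.lab = 2  [S₁.lab - 14]
16. n2.fin = "kuuq"  ["k" ++ S₁.fin]
17. n2.hot = true  [S₁.hot == true]
18. n9.pre = "ru"  [terminal]
19. n1.lab = 3  [S₁.lab + 1]
20. n1.fin = "kuuqru"  [S₁.fin ++ g.pre]
21. n1.hot = false  [S₁.hot == false]
22. n0.lab = 20  [S₁.lab + 17]
23. n0.fin = "kuuqruk"  [S₁.fin ++ "k"]
24. n0.hot = false  [S₁.hot == true]

"kuuqruk"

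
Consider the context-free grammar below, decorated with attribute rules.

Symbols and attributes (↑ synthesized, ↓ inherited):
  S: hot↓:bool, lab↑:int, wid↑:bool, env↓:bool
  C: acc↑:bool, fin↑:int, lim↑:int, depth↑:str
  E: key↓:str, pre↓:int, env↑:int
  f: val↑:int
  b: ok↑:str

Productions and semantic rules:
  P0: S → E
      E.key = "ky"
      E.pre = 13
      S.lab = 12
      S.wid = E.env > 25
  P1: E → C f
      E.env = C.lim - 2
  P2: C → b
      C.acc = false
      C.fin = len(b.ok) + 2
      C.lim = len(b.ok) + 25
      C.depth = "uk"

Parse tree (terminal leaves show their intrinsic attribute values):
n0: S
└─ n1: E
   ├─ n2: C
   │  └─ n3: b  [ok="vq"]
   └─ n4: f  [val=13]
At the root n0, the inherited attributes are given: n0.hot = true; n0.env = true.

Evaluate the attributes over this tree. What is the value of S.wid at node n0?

false

1. n0.hot = true  [given at root]
2. n0.env = true  [given at root]
3. n1.key = "ky"  ["ky"]
4. n1.pre = 13  [13]
5. n3.ok = "vq"  [terminal]
6. n2.acc = false  [false]
7. n2.fin = 4  [len(b.ok) + 2]
8. n2.lim = 27  [len(b.ok) + 25]
9. n2.depth = "uk"  ["uk"]
10. n4.val = 13  [terminal]
11. n1.env = 25  [C.lim - 2]
12. n0.lab = 12  [12]
13. n0.wid = false  [E.env > 25]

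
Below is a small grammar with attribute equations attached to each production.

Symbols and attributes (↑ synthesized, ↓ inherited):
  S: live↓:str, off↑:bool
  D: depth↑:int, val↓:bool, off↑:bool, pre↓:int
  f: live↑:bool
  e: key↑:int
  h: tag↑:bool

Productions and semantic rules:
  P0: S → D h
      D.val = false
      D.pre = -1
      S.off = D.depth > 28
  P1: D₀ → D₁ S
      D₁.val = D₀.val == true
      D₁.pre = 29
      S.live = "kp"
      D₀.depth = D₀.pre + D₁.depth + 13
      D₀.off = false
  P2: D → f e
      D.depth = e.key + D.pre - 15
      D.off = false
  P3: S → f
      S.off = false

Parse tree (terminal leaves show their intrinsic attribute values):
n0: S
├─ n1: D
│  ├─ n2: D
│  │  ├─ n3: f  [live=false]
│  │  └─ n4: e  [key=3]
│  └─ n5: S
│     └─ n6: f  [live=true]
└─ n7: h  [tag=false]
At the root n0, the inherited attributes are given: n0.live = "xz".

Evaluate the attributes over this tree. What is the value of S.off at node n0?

1. n0.live = "xz"  [given at root]
2. n1.val = false  [false]
3. n1.pre = -1  [-1]
4. n2.val = false  [D₀.val == true]
5. n2.pre = 29  [29]
6. n3.live = false  [terminal]
7. n4.key = 3  [terminal]
8. n2.depth = 17  [e.key + D.pre - 15]
9. n2.off = false  [false]
10. n5.live = "kp"  ["kp"]
11. n6.live = true  [terminal]
12. n5.off = false  [false]
13. n1.depth = 29  [D₀.pre + D₁.depth + 13]
14. n1.off = false  [false]
15. n7.tag = false  [terminal]
16. n0.off = true  [D.depth > 28]

true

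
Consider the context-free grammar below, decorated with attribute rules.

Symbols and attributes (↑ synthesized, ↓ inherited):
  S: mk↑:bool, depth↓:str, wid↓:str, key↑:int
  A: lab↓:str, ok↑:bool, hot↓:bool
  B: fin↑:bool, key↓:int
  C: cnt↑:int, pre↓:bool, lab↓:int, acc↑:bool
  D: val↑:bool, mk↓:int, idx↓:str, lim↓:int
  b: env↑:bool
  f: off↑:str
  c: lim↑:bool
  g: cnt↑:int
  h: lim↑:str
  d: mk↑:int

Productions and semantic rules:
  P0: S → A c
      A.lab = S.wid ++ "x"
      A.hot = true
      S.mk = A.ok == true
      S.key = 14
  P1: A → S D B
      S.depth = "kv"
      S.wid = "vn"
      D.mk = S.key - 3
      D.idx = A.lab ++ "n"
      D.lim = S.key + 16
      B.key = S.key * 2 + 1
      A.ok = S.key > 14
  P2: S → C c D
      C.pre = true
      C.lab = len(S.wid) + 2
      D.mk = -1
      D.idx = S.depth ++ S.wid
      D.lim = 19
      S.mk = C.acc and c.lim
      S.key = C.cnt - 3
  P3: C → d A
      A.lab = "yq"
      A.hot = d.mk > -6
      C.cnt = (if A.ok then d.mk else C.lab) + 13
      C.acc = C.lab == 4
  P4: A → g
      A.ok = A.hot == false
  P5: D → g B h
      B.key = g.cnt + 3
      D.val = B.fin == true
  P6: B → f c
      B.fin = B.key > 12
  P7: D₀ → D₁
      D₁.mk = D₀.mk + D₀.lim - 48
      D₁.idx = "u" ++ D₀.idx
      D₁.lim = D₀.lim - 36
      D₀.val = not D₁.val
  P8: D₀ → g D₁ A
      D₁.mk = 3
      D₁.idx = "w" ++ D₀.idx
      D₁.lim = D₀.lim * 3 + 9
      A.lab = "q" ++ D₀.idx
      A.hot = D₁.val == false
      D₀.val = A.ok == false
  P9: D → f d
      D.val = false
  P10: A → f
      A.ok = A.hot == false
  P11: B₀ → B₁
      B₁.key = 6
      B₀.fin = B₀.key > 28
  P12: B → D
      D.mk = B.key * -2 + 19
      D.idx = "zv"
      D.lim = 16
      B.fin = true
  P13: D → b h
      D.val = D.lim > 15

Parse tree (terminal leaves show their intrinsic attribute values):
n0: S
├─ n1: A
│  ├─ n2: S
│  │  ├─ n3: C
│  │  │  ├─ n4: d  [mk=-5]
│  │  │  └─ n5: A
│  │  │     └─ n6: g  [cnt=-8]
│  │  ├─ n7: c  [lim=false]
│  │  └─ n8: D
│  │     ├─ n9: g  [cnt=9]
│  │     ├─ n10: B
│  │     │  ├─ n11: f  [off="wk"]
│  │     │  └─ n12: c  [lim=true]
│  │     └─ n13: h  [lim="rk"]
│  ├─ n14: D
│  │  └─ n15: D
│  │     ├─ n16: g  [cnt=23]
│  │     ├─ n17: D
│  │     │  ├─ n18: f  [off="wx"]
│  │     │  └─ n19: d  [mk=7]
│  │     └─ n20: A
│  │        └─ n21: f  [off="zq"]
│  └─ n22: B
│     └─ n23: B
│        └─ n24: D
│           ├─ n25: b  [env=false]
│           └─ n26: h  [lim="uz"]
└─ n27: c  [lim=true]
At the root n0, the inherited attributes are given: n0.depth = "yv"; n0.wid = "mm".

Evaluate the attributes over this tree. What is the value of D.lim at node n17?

1. n0.depth = "yv"  [given at root]
2. n0.wid = "mm"  [given at root]
3. n1.lab = "mmx"  [S.wid ++ "x"]
4. n1.hot = true  [true]
5. n2.depth = "kv"  ["kv"]
6. n2.wid = "vn"  ["vn"]
7. n3.pre = true  [true]
8. n3.lab = 4  [len(S.wid) + 2]
9. n4.mk = -5  [terminal]
10. n5.lab = "yq"  ["yq"]
11. n5.hot = true  [d.mk > -6]
12. n6.cnt = -8  [terminal]
13. n5.ok = false  [A.hot == false]
14. n3.cnt = 17  [(if A.ok then d.mk else C.lab) + 13]
15. n3.acc = true  [C.lab == 4]
16. n7.lim = false  [terminal]
17. n8.mk = -1  [-1]
18. n8.idx = "kvvn"  [S.depth ++ S.wid]
19. n8.lim = 19  [19]
20. n9.cnt = 9  [terminal]
21. n10.key = 12  [g.cnt + 3]
22. n11.off = "wk"  [terminal]
23. n12.lim = true  [terminal]
24. n10.fin = false  [B.key > 12]
25. n13.lim = "rk"  [terminal]
26. n8.val = false  [B.fin == true]
27. n2.mk = false  [C.acc and c.lim]
28. n2.key = 14  [C.cnt - 3]
29. n14.mk = 11  [S.key - 3]
30. n14.idx = "mmxn"  [A.lab ++ "n"]
31. n14.lim = 30  [S.key + 16]
32. n15.mk = -7  [D₀.mk + D₀.lim - 48]
33. n15.idx = "ummxn"  ["u" ++ D₀.idx]
34. n15.lim = -6  [D₀.lim - 36]
35. n16.cnt = 23  [terminal]
36. n17.mk = 3  [3]
37. n17.idx = "wummxn"  ["w" ++ D₀.idx]
38. n17.lim = -9  [D₀.lim * 3 + 9]
39. n18.off = "wx"  [terminal]
40. n19.mk = 7  [terminal]
41. n17.val = false  [false]
42. n20.lab = "qummxn"  ["q" ++ D₀.idx]
43. n20.hot = true  [D₁.val == false]
44. n21.off = "zq"  [terminal]
45. n20.ok = false  [A.hot == false]
46. n15.val = true  [A.ok == false]
47. n14.val = false  [not D₁.val]
48. n22.key = 29  [S.key * 2 + 1]
49. n23.key = 6  [6]
50. n24.mk = 7  [B.key * -2 + 19]
51. n24.idx = "zv"  ["zv"]
52. n24.lim = 16  [16]
53. n25.env = false  [terminal]
54. n26.lim = "uz"  [terminal]
55. n24.val = true  [D.lim > 15]
56. n23.fin = true  [true]
57. n22.fin = true  [B₀.key > 28]
58. n1.ok = false  [S.key > 14]
59. n27.lim = true  [terminal]
60. n0.mk = false  [A.ok == true]
61. n0.key = 14  [14]

-9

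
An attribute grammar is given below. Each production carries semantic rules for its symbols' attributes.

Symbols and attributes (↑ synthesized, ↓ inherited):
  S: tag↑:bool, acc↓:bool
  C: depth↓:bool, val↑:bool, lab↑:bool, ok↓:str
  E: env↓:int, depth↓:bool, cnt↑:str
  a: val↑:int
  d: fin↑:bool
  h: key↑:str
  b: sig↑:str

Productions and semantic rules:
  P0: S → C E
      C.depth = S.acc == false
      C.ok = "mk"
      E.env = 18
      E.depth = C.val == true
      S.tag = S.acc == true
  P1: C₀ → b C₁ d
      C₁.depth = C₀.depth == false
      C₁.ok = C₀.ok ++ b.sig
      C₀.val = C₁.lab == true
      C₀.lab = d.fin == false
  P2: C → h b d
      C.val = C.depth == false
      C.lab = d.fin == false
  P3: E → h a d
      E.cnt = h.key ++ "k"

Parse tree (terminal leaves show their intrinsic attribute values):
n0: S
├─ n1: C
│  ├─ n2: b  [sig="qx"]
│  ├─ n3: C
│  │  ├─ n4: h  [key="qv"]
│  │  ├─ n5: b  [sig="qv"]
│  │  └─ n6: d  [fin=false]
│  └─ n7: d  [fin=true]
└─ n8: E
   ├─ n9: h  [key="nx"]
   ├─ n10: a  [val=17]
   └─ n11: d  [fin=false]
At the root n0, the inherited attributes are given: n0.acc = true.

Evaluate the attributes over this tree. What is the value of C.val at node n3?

false

1. n0.acc = true  [given at root]
2. n1.depth = false  [S.acc == false]
3. n1.ok = "mk"  ["mk"]
4. n2.sig = "qx"  [terminal]
5. n3.depth = true  [C₀.depth == false]
6. n3.ok = "mkqx"  [C₀.ok ++ b.sig]
7. n4.key = "qv"  [terminal]
8. n5.sig = "qv"  [terminal]
9. n6.fin = false  [terminal]
10. n3.val = false  [C.depth == false]
11. n3.lab = true  [d.fin == false]
12. n7.fin = true  [terminal]
13. n1.val = true  [C₁.lab == true]
14. n1.lab = false  [d.fin == false]
15. n8.env = 18  [18]
16. n8.depth = true  [C.val == true]
17. n9.key = "nx"  [terminal]
18. n10.val = 17  [terminal]
19. n11.fin = false  [terminal]
20. n8.cnt = "nxk"  [h.key ++ "k"]
21. n0.tag = true  [S.acc == true]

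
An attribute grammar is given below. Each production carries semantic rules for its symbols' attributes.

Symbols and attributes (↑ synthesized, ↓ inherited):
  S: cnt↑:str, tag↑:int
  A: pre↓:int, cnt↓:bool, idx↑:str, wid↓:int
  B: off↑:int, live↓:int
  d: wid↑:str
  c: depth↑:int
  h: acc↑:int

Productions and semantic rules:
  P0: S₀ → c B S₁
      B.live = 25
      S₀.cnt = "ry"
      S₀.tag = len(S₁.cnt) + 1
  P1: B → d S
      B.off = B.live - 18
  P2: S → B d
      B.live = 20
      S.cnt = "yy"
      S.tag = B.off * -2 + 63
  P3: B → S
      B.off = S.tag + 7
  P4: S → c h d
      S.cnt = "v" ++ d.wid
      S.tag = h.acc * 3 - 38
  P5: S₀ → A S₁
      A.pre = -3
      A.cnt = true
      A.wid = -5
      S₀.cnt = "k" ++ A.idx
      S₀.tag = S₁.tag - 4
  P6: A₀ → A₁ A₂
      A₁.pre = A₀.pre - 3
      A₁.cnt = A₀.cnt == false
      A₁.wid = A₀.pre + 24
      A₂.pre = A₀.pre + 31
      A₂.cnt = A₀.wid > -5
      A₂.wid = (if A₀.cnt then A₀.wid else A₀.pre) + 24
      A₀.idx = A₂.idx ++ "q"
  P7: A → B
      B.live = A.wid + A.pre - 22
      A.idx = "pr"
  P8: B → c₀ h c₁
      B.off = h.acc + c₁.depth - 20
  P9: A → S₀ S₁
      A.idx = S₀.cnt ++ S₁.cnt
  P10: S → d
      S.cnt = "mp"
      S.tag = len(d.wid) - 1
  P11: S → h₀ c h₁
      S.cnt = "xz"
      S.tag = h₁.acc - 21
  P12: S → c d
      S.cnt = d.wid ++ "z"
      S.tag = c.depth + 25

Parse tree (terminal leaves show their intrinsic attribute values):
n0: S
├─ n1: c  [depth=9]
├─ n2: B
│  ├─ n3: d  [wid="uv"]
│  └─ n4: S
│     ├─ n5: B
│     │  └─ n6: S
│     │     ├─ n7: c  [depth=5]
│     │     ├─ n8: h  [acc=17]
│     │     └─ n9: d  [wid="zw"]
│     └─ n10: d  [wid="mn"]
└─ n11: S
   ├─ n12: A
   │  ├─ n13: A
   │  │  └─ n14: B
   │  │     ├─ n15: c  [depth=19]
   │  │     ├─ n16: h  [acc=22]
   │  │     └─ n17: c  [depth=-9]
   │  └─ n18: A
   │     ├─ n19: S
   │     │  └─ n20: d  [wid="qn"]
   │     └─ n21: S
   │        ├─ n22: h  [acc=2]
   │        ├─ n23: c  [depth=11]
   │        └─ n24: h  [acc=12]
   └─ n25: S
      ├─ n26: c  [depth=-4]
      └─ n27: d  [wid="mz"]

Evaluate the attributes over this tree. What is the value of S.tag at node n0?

1. n1.depth = 9  [terminal]
2. n2.live = 25  [25]
3. n3.wid = "uv"  [terminal]
4. n5.live = 20  [20]
5. n7.depth = 5  [terminal]
6. n8.acc = 17  [terminal]
7. n9.wid = "zw"  [terminal]
8. n6.cnt = "vzw"  ["v" ++ d.wid]
9. n6.tag = 13  [h.acc * 3 - 38]
10. n5.off = 20  [S.tag + 7]
11. n10.wid = "mn"  [terminal]
12. n4.cnt = "yy"  ["yy"]
13. n4.tag = 23  [B.off * -2 + 63]
14. n2.off = 7  [B.live - 18]
15. n12.pre = -3  [-3]
16. n12.cnt = true  [true]
17. n12.wid = -5  [-5]
18. n13.pre = -6  [A₀.pre - 3]
19. n13.cnt = false  [A₀.cnt == false]
20. n13.wid = 21  [A₀.pre + 24]
21. n14.live = -7  [A.wid + A.pre - 22]
22. n15.depth = 19  [terminal]
23. n16.acc = 22  [terminal]
24. n17.depth = -9  [terminal]
25. n14.off = -7  [h.acc + c₁.depth - 20]
26. n13.idx = "pr"  ["pr"]
27. n18.pre = 28  [A₀.pre + 31]
28. n18.cnt = false  [A₀.wid > -5]
29. n18.wid = 19  [(if A₀.cnt then A₀.wid else A₀.pre) + 24]
30. n20.wid = "qn"  [terminal]
31. n19.cnt = "mp"  ["mp"]
32. n19.tag = 1  [len(d.wid) - 1]
33. n22.acc = 2  [terminal]
34. n23.depth = 11  [terminal]
35. n24.acc = 12  [terminal]
36. n21.cnt = "xz"  ["xz"]
37. n21.tag = -9  [h₁.acc - 21]
38. n18.idx = "mpxz"  [S₀.cnt ++ S₁.cnt]
39. n12.idx = "mpxzq"  [A₂.idx ++ "q"]
40. n26.depth = -4  [terminal]
41. n27.wid = "mz"  [terminal]
42. n25.cnt = "mzz"  [d.wid ++ "z"]
43. n25.tag = 21  [c.depth + 25]
44. n11.cnt = "kmpxzq"  ["k" ++ A.idx]
45. n11.tag = 17  [S₁.tag - 4]
46. n0.cnt = "ry"  ["ry"]
47. n0.tag = 7  [len(S₁.cnt) + 1]

7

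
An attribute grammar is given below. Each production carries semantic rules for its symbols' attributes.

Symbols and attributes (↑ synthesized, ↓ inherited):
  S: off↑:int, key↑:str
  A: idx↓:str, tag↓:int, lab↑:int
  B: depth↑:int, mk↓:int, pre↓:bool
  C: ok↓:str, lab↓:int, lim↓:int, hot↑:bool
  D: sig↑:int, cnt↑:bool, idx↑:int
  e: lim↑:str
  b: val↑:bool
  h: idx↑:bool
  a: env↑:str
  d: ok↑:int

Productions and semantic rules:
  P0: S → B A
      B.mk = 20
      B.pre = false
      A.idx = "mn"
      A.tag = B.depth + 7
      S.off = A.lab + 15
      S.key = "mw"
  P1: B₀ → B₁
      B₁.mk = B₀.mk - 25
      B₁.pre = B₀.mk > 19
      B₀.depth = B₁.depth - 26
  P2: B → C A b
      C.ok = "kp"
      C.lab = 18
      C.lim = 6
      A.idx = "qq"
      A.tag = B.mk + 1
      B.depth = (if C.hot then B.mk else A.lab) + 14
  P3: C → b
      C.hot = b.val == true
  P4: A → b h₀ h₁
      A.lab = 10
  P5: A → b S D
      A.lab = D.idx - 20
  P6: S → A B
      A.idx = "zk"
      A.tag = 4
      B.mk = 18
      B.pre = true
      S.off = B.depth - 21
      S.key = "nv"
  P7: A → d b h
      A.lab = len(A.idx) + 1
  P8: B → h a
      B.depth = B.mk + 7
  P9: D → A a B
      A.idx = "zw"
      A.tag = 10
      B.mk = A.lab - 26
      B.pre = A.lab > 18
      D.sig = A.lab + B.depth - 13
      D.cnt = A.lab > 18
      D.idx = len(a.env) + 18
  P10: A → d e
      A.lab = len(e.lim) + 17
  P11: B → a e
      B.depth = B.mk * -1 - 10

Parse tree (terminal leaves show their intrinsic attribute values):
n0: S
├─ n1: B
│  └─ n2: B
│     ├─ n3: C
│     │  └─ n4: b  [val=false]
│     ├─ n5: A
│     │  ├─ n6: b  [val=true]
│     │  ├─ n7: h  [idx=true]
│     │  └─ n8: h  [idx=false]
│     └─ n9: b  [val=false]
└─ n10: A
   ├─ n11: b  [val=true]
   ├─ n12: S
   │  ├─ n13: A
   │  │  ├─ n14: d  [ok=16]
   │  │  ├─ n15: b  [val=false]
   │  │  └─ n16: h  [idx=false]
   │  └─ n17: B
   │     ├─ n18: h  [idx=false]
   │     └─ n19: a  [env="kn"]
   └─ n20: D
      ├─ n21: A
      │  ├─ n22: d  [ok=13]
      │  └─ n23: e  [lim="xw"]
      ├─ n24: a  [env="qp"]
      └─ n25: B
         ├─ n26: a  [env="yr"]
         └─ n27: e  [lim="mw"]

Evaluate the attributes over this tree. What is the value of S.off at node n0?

1. n1.mk = 20  [20]
2. n1.pre = false  [false]
3. n2.mk = -5  [B₀.mk - 25]
4. n2.pre = true  [B₀.mk > 19]
5. n3.ok = "kp"  ["kp"]
6. n3.lab = 18  [18]
7. n3.lim = 6  [6]
8. n4.val = false  [terminal]
9. n3.hot = false  [b.val == true]
10. n5.idx = "qq"  ["qq"]
11. n5.tag = -4  [B.mk + 1]
12. n6.val = true  [terminal]
13. n7.idx = true  [terminal]
14. n8.idx = false  [terminal]
15. n5.lab = 10  [10]
16. n9.val = false  [terminal]
17. n2.depth = 24  [(if C.hot then B.mk else A.lab) + 14]
18. n1.depth = -2  [B₁.depth - 26]
19. n10.idx = "mn"  ["mn"]
20. n10.tag = 5  [B.depth + 7]
21. n11.val = true  [terminal]
22. n13.idx = "zk"  ["zk"]
23. n13.tag = 4  [4]
24. n14.ok = 16  [terminal]
25. n15.val = false  [terminal]
26. n16.idx = false  [terminal]
27. n13.lab = 3  [len(A.idx) + 1]
28. n17.mk = 18  [18]
29. n17.pre = true  [true]
30. n18.idx = false  [terminal]
31. n19.env = "kn"  [terminal]
32. n17.depth = 25  [B.mk + 7]
33. n12.off = 4  [B.depth - 21]
34. n12.key = "nv"  ["nv"]
35. n21.idx = "zw"  ["zw"]
36. n21.tag = 10  [10]
37. n22.ok = 13  [terminal]
38. n23.lim = "xw"  [terminal]
39. n21.lab = 19  [len(e.lim) + 17]
40. n24.env = "qp"  [terminal]
41. n25.mk = -7  [A.lab - 26]
42. n25.pre = true  [A.lab > 18]
43. n26.env = "yr"  [terminal]
44. n27.lim = "mw"  [terminal]
45. n25.depth = -3  [B.mk * -1 - 10]
46. n20.sig = 3  [A.lab + B.depth - 13]
47. n20.cnt = true  [A.lab > 18]
48. n20.idx = 20  [len(a.env) + 18]
49. n10.lab = 0  [D.idx - 20]
50. n0.off = 15  [A.lab + 15]
51. n0.key = "mw"  ["mw"]

15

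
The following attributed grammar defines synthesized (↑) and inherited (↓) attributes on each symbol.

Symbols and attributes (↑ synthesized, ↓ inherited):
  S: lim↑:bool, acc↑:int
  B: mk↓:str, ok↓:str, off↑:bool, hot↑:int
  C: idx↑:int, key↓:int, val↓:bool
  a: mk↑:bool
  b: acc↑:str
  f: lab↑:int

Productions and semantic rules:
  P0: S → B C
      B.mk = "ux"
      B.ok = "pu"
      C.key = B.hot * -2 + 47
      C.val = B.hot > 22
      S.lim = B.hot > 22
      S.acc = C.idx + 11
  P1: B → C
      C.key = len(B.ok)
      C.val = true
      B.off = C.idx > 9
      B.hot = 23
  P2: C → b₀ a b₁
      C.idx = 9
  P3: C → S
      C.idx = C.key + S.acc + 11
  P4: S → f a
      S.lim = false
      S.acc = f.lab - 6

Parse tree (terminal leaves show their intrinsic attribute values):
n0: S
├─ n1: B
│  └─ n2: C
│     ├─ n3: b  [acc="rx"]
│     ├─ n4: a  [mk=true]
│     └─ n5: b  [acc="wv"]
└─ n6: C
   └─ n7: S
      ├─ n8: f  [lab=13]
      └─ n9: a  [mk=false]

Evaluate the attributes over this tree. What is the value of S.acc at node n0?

1. n1.mk = "ux"  ["ux"]
2. n1.ok = "pu"  ["pu"]
3. n2.key = 2  [len(B.ok)]
4. n2.val = true  [true]
5. n3.acc = "rx"  [terminal]
6. n4.mk = true  [terminal]
7. n5.acc = "wv"  [terminal]
8. n2.idx = 9  [9]
9. n1.off = false  [C.idx > 9]
10. n1.hot = 23  [23]
11. n6.key = 1  [B.hot * -2 + 47]
12. n6.val = true  [B.hot > 22]
13. n8.lab = 13  [terminal]
14. n9.mk = false  [terminal]
15. n7.lim = false  [false]
16. n7.acc = 7  [f.lab - 6]
17. n6.idx = 19  [C.key + S.acc + 11]
18. n0.lim = true  [B.hot > 22]
19. n0.acc = 30  [C.idx + 11]

30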